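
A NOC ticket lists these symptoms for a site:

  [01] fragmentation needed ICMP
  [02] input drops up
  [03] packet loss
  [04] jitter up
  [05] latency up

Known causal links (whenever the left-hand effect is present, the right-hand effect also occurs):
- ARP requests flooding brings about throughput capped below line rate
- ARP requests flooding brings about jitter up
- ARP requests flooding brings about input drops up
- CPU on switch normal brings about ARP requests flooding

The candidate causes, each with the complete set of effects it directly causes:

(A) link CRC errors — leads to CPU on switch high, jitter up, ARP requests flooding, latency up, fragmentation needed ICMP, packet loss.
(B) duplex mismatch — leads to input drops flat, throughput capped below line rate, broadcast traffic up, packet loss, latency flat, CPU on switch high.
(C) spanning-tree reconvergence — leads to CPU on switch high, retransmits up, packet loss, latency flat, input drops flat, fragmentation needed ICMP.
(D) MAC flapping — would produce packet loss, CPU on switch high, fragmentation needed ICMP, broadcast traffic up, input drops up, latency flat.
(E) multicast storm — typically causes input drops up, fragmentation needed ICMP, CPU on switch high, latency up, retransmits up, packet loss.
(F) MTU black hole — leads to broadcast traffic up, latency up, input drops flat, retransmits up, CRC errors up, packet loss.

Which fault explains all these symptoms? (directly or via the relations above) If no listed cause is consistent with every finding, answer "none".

For each candidate, compare predicted effects to what was observed:
(A) link CRC errors — fragmentation needed ICMP yes; input drops up yes (via ARP requests flooding → input drops up); packet loss yes; jitter up yes; latency up yes
(B) duplex mismatch — fragmentation needed ICMP NO; input drops up NO; packet loss yes; jitter up NO; latency up NO
(C) spanning-tree reconvergence — fragmentation needed ICMP yes; input drops up NO; packet loss yes; jitter up NO; latency up NO
(D) MAC flapping — fragmentation needed ICMP yes; input drops up yes; packet loss yes; jitter up NO; latency up NO
(E) multicast storm — fragmentation needed ICMP yes; input drops up yes; packet loss yes; jitter up NO; latency up yes
(F) MTU black hole — fragmentation needed ICMP NO; input drops up NO; packet loss yes; jitter up NO; latency up yes
Only (A) is consistent with every observation.

A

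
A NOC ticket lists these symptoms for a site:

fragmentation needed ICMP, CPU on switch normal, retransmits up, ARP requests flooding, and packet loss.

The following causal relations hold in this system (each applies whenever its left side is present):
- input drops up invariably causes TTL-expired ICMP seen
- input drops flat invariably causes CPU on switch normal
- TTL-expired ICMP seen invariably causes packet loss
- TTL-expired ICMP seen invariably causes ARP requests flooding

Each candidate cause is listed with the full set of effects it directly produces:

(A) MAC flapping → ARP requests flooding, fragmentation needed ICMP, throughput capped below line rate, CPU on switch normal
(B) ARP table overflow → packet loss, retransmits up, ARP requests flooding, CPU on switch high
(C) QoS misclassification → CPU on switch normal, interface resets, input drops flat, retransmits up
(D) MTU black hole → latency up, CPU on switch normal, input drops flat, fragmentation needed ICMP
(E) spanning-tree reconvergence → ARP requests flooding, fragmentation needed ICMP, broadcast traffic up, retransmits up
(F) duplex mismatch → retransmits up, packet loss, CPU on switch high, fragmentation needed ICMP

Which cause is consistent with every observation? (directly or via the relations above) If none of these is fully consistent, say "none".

Testing each hypothesis:
(A) MAC flapping — does not account for retransmits up, packet loss
(B) ARP table overflow — fragmentation needed ICMP miss; CPU on switch normal miss; retransmits up match; ARP requests flooding match; packet loss match
(C) QoS misclassification — fragmentation needed ICMP miss; CPU on switch normal match; retransmits up match; ARP requests flooding miss; packet loss miss
(D) MTU black hole — does not account for retransmits up, ARP requests flooding, packet loss
(E) spanning-tree reconvergence — fragmentation needed ICMP match; CPU on switch normal miss; retransmits up match; ARP requests flooding match; packet loss miss
(F) duplex mismatch — fails on CPU on switch normal, ARP requests flooding (predicts CPU on switch high, not CPU on switch normal)
No candidate is consistent with all observations.

none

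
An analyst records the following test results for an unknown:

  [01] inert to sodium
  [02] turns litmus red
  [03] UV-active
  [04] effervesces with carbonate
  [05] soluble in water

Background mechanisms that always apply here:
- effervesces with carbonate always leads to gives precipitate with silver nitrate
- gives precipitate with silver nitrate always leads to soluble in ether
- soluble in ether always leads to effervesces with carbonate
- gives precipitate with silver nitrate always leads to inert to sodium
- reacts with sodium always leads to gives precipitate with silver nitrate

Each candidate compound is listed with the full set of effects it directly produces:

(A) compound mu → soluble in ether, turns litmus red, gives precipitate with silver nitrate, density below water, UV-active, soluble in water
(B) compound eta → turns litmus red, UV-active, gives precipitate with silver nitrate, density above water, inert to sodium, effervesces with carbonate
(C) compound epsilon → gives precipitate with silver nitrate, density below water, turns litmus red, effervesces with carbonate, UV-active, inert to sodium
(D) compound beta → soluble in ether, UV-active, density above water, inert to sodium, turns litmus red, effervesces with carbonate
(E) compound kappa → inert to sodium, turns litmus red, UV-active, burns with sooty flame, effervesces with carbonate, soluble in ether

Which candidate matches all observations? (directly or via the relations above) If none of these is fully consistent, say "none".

A

Per-candidate check:
(A) compound mu — accounts for every observation (inert to sodium via gives precipitate with silver nitrate → inert to sodium)
(B) compound eta — does not account for soluble in water
(C) compound epsilon — inert to sodium yes; turns litmus red yes; UV-active yes; effervesces with carbonate yes; soluble in water NO
(D) compound beta — inert to sodium yes; turns litmus red yes; UV-active yes; effervesces with carbonate yes; soluble in water NO
(E) compound kappa — inert to sodium yes; turns litmus red yes; UV-active yes; effervesces with carbonate yes; soluble in water NO
(A) is the only candidate with no mismatches.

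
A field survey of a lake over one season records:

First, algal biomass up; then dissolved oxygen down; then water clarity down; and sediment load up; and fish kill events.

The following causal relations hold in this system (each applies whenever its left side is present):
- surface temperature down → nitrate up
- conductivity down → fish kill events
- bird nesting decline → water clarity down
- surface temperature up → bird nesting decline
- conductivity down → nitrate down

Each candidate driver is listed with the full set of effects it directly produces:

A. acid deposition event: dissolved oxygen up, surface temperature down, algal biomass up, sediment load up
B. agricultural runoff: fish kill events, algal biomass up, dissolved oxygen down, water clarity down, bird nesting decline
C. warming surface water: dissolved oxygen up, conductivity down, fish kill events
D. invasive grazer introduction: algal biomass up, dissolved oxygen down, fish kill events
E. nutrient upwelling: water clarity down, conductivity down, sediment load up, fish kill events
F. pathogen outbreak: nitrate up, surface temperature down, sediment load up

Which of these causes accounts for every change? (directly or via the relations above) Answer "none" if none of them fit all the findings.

Per-candidate check:
(A) acid deposition event — fails on dissolved oxygen down, water clarity down, fish kill events (predicts dissolved oxygen up, not dissolved oxygen down)
(B) agricultural runoff — does not account for sediment load up
(C) warming surface water — algal biomass up NO; dissolved oxygen down NO; water clarity down NO; sediment load up NO; fish kill events yes
(D) invasive grazer introduction — does not account for water clarity down, sediment load up
(E) nutrient upwelling — does not account for algal biomass up, dissolved oxygen down
(F) pathogen outbreak — algal biomass up NO; dissolved oxygen down NO; water clarity down NO; sediment load up yes; fish kill events NO
Every candidate fails on at least one observation.

none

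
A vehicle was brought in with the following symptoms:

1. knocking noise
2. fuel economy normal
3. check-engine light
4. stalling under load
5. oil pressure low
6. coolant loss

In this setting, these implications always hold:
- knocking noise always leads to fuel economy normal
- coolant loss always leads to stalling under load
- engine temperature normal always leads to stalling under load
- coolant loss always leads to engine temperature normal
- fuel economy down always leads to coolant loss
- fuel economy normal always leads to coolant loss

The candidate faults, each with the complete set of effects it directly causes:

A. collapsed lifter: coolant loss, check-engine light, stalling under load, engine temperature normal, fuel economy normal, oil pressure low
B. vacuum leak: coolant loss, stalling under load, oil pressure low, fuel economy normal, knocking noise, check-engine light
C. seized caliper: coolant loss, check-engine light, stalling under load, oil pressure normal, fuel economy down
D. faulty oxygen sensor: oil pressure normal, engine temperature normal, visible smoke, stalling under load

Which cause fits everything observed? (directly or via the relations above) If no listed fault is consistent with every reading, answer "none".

Per-candidate check:
(A) collapsed lifter — knocking noise -; fuel economy normal +; check-engine light +; stalling under load +; oil pressure low +; coolant loss +
(B) vacuum leak — knocking noise +; fuel economy normal +; check-engine light +; stalling under load +; oil pressure low +; coolant loss +
(C) seized caliper — knocking noise -; fuel economy normal -; check-engine light +; stalling under load +; oil pressure low -; coolant loss +
(D) faulty oxygen sensor — fails on knocking noise, fuel economy normal, check-engine light, oil pressure low, coolant loss (predicts oil pressure normal, not oil pressure low)
Only (B) is consistent with every observation.

B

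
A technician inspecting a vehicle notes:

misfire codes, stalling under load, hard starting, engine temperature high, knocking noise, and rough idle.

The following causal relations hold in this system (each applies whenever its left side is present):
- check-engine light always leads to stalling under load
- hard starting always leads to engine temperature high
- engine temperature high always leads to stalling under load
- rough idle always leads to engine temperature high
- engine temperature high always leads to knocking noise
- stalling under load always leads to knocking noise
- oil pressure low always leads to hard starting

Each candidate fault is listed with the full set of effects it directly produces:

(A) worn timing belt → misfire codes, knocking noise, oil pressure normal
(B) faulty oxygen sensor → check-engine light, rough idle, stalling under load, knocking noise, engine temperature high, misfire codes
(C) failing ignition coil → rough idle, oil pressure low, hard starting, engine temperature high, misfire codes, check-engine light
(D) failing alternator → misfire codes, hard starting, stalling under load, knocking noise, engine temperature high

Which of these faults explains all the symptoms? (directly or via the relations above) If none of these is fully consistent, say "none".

C

Per-candidate check:
(A) worn timing belt — does not account for stalling under load, hard starting, engine temperature high, rough idle
(B) faulty oxygen sensor — misfire codes +; stalling under load +; hard starting -; engine temperature high +; knocking noise +; rough idle +
(C) failing ignition coil — misfire codes +; stalling under load + (through engine temperature high → stalling under load); hard starting +; engine temperature high +; knocking noise + (through engine temperature high → knocking noise); rough idle +
(D) failing alternator — does not account for rough idle
(C) alone accounts for all the evidence.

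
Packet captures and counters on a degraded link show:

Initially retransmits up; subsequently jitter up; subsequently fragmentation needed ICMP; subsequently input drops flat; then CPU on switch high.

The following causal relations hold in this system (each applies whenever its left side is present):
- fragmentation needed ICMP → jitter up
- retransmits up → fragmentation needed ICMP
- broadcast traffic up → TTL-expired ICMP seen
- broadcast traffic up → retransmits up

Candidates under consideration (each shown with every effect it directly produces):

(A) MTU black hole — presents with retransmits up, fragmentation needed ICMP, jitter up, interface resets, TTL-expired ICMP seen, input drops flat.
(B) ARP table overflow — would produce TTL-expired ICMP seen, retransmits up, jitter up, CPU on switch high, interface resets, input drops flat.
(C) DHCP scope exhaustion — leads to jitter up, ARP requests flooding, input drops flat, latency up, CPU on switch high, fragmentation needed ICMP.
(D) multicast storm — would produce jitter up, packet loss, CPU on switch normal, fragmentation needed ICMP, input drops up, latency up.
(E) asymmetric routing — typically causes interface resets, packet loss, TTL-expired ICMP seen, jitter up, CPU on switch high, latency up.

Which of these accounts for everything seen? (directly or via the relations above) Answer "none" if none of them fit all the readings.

For each candidate, compare predicted effects to what was observed:
(A) MTU black hole — does not account for CPU on switch high
(B) ARP table overflow — accounts for every observation (fragmentation needed ICMP by retransmits up → fragmentation needed ICMP)
(C) DHCP scope exhaustion — retransmits up -; jitter up +; fragmentation needed ICMP +; input drops flat +; CPU on switch high +
(D) multicast storm — fails on retransmits up, input drops flat, CPU on switch high (predicts input drops up, not input drops flat; predicts CPU on switch normal, not CPU on switch high)
(E) asymmetric routing — retransmits up -; jitter up +; fragmentation needed ICMP -; input drops flat -; CPU on switch high +
Only (B) is consistent with every observation.

B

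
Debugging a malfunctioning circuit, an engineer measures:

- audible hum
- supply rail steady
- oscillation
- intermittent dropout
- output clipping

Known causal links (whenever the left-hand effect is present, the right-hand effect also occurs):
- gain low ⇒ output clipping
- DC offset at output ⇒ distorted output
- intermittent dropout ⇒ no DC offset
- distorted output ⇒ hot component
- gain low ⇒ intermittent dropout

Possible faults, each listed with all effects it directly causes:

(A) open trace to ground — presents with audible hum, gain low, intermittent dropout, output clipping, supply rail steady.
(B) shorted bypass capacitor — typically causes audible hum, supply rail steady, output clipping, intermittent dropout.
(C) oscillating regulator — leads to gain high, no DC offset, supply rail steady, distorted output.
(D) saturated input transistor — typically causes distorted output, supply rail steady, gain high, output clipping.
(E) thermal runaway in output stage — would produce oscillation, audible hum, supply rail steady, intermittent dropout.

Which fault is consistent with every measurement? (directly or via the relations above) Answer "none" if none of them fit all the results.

none

Per-candidate check:
(A) open trace to ground — audible hum ✓; supply rail steady ✓; oscillation ✗; intermittent dropout ✓; output clipping ✓
(B) shorted bypass capacitor — audible hum ✓; supply rail steady ✓; oscillation ✗; intermittent dropout ✓; output clipping ✓
(C) oscillating regulator — audible hum ✗; supply rail steady ✓; oscillation ✗; intermittent dropout ✗; output clipping ✗
(D) saturated input transistor — does not account for audible hum, oscillation, intermittent dropout
(E) thermal runaway in output stage — audible hum ✓; supply rail steady ✓; oscillation ✓; intermittent dropout ✓; output clipping ✗
No candidate is consistent with all observations.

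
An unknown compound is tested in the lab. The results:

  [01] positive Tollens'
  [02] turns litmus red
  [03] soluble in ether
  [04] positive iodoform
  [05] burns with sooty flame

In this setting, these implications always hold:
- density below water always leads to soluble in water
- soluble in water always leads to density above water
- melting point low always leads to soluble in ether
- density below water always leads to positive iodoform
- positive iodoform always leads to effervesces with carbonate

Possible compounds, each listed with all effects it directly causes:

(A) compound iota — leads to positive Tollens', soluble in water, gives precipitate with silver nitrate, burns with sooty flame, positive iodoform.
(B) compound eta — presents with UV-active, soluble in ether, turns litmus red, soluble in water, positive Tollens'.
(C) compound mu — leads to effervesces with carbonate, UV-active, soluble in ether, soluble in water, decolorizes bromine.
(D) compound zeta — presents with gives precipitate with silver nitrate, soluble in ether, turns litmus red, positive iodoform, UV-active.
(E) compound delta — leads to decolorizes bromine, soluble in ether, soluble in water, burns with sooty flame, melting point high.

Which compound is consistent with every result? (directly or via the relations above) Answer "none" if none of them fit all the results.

Per-candidate check:
(A) compound iota — positive Tollens' +; turns litmus red -; soluble in ether -; positive iodoform +; burns with sooty flame +
(B) compound eta — positive Tollens' +; turns litmus red +; soluble in ether +; positive iodoform -; burns with sooty flame -
(C) compound mu — positive Tollens' -; turns litmus red -; soluble in ether +; positive iodoform -; burns with sooty flame -
(D) compound zeta — does not account for positive Tollens', burns with sooty flame
(E) compound delta — positive Tollens' -; turns litmus red -; soluble in ether +; positive iodoform -; burns with sooty flame +
No candidate is consistent with all observations.

none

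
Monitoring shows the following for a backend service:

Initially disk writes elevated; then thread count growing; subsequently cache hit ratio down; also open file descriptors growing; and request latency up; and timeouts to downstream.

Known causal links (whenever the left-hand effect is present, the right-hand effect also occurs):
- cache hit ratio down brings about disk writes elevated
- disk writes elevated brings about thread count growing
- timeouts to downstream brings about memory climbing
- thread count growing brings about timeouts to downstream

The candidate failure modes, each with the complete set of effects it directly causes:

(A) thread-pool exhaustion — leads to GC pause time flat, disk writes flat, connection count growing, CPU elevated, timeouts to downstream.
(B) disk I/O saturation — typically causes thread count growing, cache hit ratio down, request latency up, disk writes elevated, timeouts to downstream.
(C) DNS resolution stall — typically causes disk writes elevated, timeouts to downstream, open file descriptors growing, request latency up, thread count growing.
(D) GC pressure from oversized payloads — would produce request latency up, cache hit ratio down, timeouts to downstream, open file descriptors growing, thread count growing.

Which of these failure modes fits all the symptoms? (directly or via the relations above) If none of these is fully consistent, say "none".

D

Testing each hypothesis:
(A) thread-pool exhaustion — disk writes elevated miss; thread count growing miss; cache hit ratio down miss; open file descriptors growing miss; request latency up miss; timeouts to downstream match
(B) disk I/O saturation — disk writes elevated match; thread count growing match; cache hit ratio down match; open file descriptors growing miss; request latency up match; timeouts to downstream match
(C) DNS resolution stall — disk writes elevated match; thread count growing match; cache hit ratio down miss; open file descriptors growing match; request latency up match; timeouts to downstream match
(D) GC pressure from oversized payloads — disk writes elevated match (by cache hit ratio down → disk writes elevated); thread count growing match; cache hit ratio down match; open file descriptors growing match; request latency up match; timeouts to downstream match
(D) alone accounts for all the evidence.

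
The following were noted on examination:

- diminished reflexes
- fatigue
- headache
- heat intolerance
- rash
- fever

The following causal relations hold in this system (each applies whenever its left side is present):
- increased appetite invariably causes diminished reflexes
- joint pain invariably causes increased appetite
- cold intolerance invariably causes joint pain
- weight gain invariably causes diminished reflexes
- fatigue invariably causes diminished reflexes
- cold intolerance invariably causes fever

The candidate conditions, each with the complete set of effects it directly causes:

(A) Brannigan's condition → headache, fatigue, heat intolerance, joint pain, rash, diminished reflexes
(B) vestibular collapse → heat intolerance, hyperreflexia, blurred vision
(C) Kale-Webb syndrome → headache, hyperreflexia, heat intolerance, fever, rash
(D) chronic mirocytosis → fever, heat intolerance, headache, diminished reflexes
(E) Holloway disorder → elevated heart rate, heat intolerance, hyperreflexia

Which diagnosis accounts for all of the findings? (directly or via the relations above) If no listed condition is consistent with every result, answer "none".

For each candidate, compare predicted effects to what was observed:
(A) Brannigan's condition — diminished reflexes yes; fatigue yes; headache yes; heat intolerance yes; rash yes; fever NO
(B) vestibular collapse — fails on diminished reflexes, fatigue, headache, rash, fever (predicts hyperreflexia, not diminished reflexes)
(C) Kale-Webb syndrome — fails on diminished reflexes, fatigue (predicts hyperreflexia, not diminished reflexes)
(D) chronic mirocytosis — does not account for fatigue, rash
(E) Holloway disorder — fails on diminished reflexes, fatigue, headache, rash, fever (predicts hyperreflexia, not diminished reflexes)
None of the listed candidates fits everything.

none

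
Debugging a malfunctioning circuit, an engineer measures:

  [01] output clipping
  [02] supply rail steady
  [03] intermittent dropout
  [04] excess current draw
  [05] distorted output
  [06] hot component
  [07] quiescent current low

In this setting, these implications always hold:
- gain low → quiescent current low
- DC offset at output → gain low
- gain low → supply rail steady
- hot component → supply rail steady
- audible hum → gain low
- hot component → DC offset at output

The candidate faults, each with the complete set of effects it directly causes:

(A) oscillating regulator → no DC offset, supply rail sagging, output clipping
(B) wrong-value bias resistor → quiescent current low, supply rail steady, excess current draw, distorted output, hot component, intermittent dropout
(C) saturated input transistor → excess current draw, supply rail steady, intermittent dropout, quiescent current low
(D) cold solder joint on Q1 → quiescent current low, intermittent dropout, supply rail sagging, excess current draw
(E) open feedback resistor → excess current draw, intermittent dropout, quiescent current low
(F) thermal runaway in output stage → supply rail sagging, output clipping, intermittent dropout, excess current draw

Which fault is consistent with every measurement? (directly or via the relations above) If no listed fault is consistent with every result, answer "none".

none

Testing each hypothesis:
(A) oscillating regulator — fails on supply rail steady, intermittent dropout, excess current draw, distorted output, hot component, quiescent current low (predicts supply rail sagging, not supply rail steady)
(B) wrong-value bias resistor — does not account for output clipping
(C) saturated input transistor — output clipping -; supply rail steady +; intermittent dropout +; excess current draw +; distorted output -; hot component -; quiescent current low +
(D) cold solder joint on Q1 — output clipping -; supply rail steady -; intermittent dropout +; excess current draw +; distorted output -; hot component -; quiescent current low +
(E) open feedback resistor — does not account for output clipping, supply rail steady, distorted output, hot component
(F) thermal runaway in output stage — output clipping +; supply rail steady -; intermittent dropout +; excess current draw +; distorted output -; hot component -; quiescent current low -
No candidate is consistent with all observations.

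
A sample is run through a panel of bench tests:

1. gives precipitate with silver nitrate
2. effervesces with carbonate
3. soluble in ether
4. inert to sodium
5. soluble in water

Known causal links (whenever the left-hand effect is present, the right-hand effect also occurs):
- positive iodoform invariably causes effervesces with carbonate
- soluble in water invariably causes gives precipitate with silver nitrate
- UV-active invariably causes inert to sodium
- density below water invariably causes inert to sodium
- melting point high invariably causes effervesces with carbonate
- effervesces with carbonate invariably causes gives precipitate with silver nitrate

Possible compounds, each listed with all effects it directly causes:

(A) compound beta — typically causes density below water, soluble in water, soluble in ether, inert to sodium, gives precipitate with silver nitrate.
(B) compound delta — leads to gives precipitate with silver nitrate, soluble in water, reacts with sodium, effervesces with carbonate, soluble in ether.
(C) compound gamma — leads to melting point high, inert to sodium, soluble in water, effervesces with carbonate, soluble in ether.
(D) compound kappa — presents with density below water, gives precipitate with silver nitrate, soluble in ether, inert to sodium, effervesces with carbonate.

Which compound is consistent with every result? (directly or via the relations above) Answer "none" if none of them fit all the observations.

Testing each hypothesis:
(A) compound beta — does not account for effervesces with carbonate
(B) compound delta — fails on inert to sodium (predicts reacts with sodium, not inert to sodium)
(C) compound gamma — gives precipitate with silver nitrate ✓ (by soluble in water → gives precipitate with silver nitrate); effervesces with carbonate ✓; soluble in ether ✓; inert to sodium ✓; soluble in water ✓
(D) compound kappa — does not account for soluble in water
(C) is the only candidate with no mismatches.

C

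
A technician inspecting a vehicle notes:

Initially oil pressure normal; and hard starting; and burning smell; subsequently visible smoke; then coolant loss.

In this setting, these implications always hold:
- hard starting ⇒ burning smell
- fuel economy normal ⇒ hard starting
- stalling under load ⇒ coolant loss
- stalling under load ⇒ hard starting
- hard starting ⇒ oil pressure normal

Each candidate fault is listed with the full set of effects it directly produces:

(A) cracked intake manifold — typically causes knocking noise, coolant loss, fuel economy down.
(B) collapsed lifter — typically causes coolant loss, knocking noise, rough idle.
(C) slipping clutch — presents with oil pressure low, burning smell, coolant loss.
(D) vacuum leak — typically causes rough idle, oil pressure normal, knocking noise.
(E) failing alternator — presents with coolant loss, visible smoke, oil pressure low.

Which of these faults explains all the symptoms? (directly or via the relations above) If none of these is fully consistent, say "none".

Per-candidate check:
(A) cracked intake manifold — oil pressure normal miss; hard starting miss; burning smell miss; visible smoke miss; coolant loss match
(B) collapsed lifter — oil pressure normal miss; hard starting miss; burning smell miss; visible smoke miss; coolant loss match
(C) slipping clutch — oil pressure normal miss; hard starting miss; burning smell match; visible smoke miss; coolant loss match
(D) vacuum leak — oil pressure normal match; hard starting miss; burning smell miss; visible smoke miss; coolant loss miss
(E) failing alternator — oil pressure normal miss; hard starting miss; burning smell miss; visible smoke match; coolant loss match
None of the listed candidates fits everything.

none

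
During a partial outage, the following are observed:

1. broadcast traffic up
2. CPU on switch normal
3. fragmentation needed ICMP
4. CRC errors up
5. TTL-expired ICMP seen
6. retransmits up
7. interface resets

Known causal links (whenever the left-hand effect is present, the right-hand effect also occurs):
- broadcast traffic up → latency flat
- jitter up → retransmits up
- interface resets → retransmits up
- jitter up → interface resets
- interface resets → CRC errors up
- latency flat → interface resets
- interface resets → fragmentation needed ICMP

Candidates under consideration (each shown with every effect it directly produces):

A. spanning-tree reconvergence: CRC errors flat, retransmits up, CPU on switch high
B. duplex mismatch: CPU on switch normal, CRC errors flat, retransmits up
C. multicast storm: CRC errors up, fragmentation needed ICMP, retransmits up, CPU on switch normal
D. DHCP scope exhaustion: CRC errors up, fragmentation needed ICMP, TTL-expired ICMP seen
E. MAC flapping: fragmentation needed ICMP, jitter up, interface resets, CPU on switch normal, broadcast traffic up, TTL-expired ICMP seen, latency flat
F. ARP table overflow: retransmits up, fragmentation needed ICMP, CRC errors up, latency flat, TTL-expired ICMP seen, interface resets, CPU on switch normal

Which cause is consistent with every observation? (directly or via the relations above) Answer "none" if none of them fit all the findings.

Per-candidate check:
(A) spanning-tree reconvergence — broadcast traffic up miss; CPU on switch normal miss; fragmentation needed ICMP miss; CRC errors up miss; TTL-expired ICMP seen miss; retransmits up match; interface resets miss
(B) duplex mismatch — broadcast traffic up miss; CPU on switch normal match; fragmentation needed ICMP miss; CRC errors up miss; TTL-expired ICMP seen miss; retransmits up match; interface resets miss
(C) multicast storm — does not account for broadcast traffic up, TTL-expired ICMP seen, interface resets
(D) DHCP scope exhaustion — does not account for broadcast traffic up, CPU on switch normal, retransmits up, interface resets
(E) MAC flapping — accounts for every observation (CRC errors up via interface resets → CRC errors up)
(F) ARP table overflow — does not account for broadcast traffic up
(E) alone accounts for all the evidence.

E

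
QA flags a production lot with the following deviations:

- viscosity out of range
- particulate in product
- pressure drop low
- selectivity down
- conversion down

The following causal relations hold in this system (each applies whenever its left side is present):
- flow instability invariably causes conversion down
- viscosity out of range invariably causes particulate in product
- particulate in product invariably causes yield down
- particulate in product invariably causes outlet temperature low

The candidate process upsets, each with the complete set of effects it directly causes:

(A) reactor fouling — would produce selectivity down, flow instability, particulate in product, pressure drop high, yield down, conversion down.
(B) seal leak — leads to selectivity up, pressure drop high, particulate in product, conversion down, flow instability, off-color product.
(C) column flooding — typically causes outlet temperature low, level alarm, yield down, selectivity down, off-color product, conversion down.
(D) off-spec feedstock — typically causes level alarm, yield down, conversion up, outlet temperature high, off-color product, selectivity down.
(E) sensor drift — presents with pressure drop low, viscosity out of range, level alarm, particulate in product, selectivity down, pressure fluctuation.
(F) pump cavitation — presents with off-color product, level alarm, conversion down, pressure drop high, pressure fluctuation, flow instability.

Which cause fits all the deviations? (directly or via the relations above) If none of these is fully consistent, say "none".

Testing each hypothesis:
(A) reactor fouling — viscosity out of range NO; particulate in product yes; pressure drop low NO; selectivity down yes; conversion down yes
(B) seal leak — viscosity out of range NO; particulate in product yes; pressure drop low NO; selectivity down NO; conversion down yes
(C) column flooding — viscosity out of range NO; particulate in product NO; pressure drop low NO; selectivity down yes; conversion down yes
(D) off-spec feedstock — viscosity out of range NO; particulate in product NO; pressure drop low NO; selectivity down yes; conversion down NO
(E) sensor drift — viscosity out of range yes; particulate in product yes; pressure drop low yes; selectivity down yes; conversion down NO
(F) pump cavitation — viscosity out of range NO; particulate in product NO; pressure drop low NO; selectivity down NO; conversion down yes
No candidate is consistent with all observations.

none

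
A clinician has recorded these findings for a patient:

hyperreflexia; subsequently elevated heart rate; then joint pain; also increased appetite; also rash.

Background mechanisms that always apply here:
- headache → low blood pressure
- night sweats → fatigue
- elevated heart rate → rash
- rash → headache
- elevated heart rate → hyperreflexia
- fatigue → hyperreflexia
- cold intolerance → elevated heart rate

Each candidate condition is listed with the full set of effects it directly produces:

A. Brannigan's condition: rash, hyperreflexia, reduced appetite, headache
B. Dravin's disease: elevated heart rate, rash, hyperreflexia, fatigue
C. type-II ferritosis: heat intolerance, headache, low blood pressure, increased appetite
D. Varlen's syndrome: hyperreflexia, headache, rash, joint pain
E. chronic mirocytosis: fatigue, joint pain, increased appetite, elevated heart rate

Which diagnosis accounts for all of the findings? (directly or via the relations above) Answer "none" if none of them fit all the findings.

Testing each hypothesis:
(A) Brannigan's condition — fails on elevated heart rate, joint pain, increased appetite (predicts reduced appetite, not increased appetite)
(B) Dravin's disease — hyperreflexia match; elevated heart rate match; joint pain miss; increased appetite miss; rash match
(C) type-II ferritosis — hyperreflexia miss; elevated heart rate miss; joint pain miss; increased appetite match; rash miss
(D) Varlen's syndrome — does not account for elevated heart rate, increased appetite
(E) chronic mirocytosis — hyperreflexia match (by fatigue → hyperreflexia); elevated heart rate match; joint pain match; increased appetite match; rash match (by elevated heart rate → rash)
Only (E) is consistent with every observation.

E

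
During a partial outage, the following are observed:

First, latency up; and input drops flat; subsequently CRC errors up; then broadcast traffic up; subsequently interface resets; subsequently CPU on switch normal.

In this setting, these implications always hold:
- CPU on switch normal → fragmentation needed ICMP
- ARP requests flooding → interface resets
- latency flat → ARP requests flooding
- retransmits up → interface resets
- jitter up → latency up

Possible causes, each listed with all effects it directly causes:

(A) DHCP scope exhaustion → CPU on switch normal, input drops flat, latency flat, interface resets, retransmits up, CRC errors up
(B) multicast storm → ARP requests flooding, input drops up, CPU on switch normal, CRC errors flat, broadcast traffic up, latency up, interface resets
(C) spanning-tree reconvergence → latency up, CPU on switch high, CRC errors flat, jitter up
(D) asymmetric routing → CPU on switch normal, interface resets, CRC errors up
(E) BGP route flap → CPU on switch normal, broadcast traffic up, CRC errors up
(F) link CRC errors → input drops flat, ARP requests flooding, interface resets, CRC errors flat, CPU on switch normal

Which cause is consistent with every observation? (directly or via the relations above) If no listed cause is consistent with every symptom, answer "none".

Per-candidate check:
(A) DHCP scope exhaustion — fails on latency up, broadcast traffic up (predicts latency flat, not latency up)
(B) multicast storm — latency up match; input drops flat miss; CRC errors up miss; broadcast traffic up match; interface resets match; CPU on switch normal match
(C) spanning-tree reconvergence — fails on input drops flat, CRC errors up, broadcast traffic up, interface resets, CPU on switch normal (predicts CRC errors flat, not CRC errors up; predicts CPU on switch high, not CPU on switch normal)
(D) asymmetric routing — latency up miss; input drops flat miss; CRC errors up match; broadcast traffic up miss; interface resets match; CPU on switch normal match
(E) BGP route flap — latency up miss; input drops flat miss; CRC errors up match; broadcast traffic up match; interface resets miss; CPU on switch normal match
(F) link CRC errors — latency up miss; input drops flat match; CRC errors up miss; broadcast traffic up miss; interface resets match; CPU on switch normal match
No candidate is consistent with all observations.

none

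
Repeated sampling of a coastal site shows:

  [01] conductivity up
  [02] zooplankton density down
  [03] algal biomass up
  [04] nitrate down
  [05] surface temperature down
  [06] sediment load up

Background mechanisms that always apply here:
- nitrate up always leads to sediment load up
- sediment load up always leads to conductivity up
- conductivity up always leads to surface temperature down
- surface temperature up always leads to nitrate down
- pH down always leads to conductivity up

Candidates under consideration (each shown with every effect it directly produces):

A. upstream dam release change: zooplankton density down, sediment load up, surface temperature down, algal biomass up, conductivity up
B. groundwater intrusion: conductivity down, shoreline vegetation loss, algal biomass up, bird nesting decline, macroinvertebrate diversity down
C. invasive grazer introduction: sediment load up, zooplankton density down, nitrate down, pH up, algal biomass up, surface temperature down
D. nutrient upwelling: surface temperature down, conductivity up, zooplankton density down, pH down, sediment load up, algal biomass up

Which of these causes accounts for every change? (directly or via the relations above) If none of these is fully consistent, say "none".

Testing each hypothesis:
(A) upstream dam release change — conductivity up +; zooplankton density down +; algal biomass up +; nitrate down -; surface temperature down +; sediment load up +
(B) groundwater intrusion — fails on conductivity up, zooplankton density down, nitrate down, surface temperature down, sediment load up (predicts conductivity down, not conductivity up)
(C) invasive grazer introduction — conductivity up + (through sediment load up → conductivity up); zooplankton density down +; algal biomass up +; nitrate down +; surface temperature down +; sediment load up +
(D) nutrient upwelling — does not account for nitrate down
(C) alone accounts for all the evidence.

C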